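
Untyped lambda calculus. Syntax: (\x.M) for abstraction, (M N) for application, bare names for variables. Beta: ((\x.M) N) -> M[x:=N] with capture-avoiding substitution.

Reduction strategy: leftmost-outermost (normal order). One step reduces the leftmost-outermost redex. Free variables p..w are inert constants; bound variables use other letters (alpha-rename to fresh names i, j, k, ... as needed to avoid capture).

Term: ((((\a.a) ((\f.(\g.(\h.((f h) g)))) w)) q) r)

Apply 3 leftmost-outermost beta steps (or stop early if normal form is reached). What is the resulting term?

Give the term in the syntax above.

Step 0: ((((\a.a) ((\f.(\g.(\h.((f h) g)))) w)) q) r)
Step 1: ((((\f.(\g.(\h.((f h) g)))) w) q) r)
Step 2: (((\g.(\h.((w h) g))) q) r)
Step 3: ((\h.((w h) q)) r)

Answer: ((\h.((w h) q)) r)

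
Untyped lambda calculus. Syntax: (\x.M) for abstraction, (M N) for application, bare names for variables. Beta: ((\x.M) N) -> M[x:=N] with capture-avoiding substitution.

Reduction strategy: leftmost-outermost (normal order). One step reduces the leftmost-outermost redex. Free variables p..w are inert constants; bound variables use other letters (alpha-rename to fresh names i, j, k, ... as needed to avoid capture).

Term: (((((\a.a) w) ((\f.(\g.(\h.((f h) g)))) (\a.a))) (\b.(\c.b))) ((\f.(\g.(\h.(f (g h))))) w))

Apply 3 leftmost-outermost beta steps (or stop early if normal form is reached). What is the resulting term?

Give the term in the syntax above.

Step 0: (((((\a.a) w) ((\f.(\g.(\h.((f h) g)))) (\a.a))) (\b.(\c.b))) ((\f.(\g.(\h.(f (g h))))) w))
Step 1: (((w ((\f.(\g.(\h.((f h) g)))) (\a.a))) (\b.(\c.b))) ((\f.(\g.(\h.(f (g h))))) w))
Step 2: (((w (\g.(\h.(((\a.a) h) g)))) (\b.(\c.b))) ((\f.(\g.(\h.(f (g h))))) w))
Step 3: (((w (\g.(\h.(h g)))) (\b.(\c.b))) ((\f.(\g.(\h.(f (g h))))) w))

Answer: (((w (\g.(\h.(h g)))) (\b.(\c.b))) ((\f.(\g.(\h.(f (g h))))) w))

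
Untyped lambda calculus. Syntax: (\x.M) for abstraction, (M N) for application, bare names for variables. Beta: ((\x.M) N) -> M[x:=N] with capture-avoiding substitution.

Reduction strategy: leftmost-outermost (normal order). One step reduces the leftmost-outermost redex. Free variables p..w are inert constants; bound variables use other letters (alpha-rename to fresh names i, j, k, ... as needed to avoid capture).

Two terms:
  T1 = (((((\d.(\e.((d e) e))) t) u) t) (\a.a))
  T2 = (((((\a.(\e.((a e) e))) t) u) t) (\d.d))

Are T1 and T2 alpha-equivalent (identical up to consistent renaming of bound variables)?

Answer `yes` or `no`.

Answer: yes

Derivation:
Term 1: (((((\d.(\e.((d e) e))) t) u) t) (\a.a))
Term 2: (((((\a.(\e.((a e) e))) t) u) t) (\d.d))
Alpha-equivalence: compare structure up to binder renaming.
Result: True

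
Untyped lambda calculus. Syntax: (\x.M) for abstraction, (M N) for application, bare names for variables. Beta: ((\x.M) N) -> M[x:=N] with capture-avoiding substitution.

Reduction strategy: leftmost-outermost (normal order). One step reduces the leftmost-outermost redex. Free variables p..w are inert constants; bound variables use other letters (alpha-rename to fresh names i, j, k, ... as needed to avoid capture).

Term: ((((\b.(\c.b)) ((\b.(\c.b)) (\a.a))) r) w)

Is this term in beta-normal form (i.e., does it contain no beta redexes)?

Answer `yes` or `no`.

Answer: no

Derivation:
Term: ((((\b.(\c.b)) ((\b.(\c.b)) (\a.a))) r) w)
Found 2 beta redex(es).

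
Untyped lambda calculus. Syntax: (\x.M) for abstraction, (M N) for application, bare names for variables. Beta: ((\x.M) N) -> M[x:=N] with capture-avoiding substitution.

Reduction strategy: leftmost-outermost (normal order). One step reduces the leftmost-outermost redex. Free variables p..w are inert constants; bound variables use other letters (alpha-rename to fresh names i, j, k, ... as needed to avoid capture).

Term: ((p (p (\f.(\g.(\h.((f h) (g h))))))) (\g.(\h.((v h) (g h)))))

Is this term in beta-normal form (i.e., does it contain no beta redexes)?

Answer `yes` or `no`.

Answer: yes

Derivation:
Term: ((p (p (\f.(\g.(\h.((f h) (g h))))))) (\g.(\h.((v h) (g h)))))
No beta redexes found.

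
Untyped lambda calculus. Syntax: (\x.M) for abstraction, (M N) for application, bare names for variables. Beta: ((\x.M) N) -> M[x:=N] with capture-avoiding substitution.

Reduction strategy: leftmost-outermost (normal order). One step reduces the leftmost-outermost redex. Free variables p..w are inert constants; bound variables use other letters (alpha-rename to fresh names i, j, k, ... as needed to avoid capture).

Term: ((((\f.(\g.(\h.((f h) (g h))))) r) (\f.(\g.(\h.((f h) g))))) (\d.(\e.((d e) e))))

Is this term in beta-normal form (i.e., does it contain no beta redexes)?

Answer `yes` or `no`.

Term: ((((\f.(\g.(\h.((f h) (g h))))) r) (\f.(\g.(\h.((f h) g))))) (\d.(\e.((d e) e))))
Found 1 beta redex(es).

Answer: no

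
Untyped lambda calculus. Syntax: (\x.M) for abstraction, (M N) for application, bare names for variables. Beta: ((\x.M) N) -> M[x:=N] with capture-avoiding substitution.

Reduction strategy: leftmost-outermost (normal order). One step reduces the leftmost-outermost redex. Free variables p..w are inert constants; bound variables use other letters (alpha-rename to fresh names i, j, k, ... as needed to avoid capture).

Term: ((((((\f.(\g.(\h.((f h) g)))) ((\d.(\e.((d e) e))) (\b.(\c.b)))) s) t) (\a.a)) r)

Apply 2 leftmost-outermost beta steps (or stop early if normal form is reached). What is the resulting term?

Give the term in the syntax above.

Step 0: ((((((\f.(\g.(\h.((f h) g)))) ((\d.(\e.((d e) e))) (\b.(\c.b)))) s) t) (\a.a)) r)
Step 1: (((((\g.(\h.((((\d.(\e.((d e) e))) (\b.(\c.b))) h) g))) s) t) (\a.a)) r)
Step 2: ((((\h.((((\d.(\e.((d e) e))) (\b.(\c.b))) h) s)) t) (\a.a)) r)

Answer: ((((\h.((((\d.(\e.((d e) e))) (\b.(\c.b))) h) s)) t) (\a.a)) r)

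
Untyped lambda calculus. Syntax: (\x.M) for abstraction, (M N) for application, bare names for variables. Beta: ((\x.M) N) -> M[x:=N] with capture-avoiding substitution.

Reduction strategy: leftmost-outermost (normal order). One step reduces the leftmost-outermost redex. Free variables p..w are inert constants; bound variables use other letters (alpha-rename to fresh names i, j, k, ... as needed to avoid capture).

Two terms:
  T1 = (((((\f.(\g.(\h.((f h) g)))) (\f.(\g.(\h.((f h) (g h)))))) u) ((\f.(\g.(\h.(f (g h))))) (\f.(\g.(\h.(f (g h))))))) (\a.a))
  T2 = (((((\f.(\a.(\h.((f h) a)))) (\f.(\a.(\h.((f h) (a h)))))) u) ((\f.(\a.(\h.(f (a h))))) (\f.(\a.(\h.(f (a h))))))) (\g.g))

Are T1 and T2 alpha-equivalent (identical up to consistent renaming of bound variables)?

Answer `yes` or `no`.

Answer: yes

Derivation:
Term 1: (((((\f.(\g.(\h.((f h) g)))) (\f.(\g.(\h.((f h) (g h)))))) u) ((\f.(\g.(\h.(f (g h))))) (\f.(\g.(\h.(f (g h))))))) (\a.a))
Term 2: (((((\f.(\a.(\h.((f h) a)))) (\f.(\a.(\h.((f h) (a h)))))) u) ((\f.(\a.(\h.(f (a h))))) (\f.(\a.(\h.(f (a h))))))) (\g.g))
Alpha-equivalence: compare structure up to binder renaming.
Result: True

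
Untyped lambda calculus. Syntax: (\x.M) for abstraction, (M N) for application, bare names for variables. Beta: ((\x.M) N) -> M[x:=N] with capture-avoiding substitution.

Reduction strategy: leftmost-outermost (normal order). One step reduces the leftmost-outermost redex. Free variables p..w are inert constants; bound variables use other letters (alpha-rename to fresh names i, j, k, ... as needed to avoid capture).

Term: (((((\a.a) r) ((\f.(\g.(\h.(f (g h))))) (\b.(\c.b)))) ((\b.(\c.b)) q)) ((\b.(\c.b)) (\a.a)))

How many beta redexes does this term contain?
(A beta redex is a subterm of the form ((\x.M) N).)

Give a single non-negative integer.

Term: (((((\a.a) r) ((\f.(\g.(\h.(f (g h))))) (\b.(\c.b)))) ((\b.(\c.b)) q)) ((\b.(\c.b)) (\a.a)))
  Redex: ((\a.a) r)
  Redex: ((\f.(\g.(\h.(f (g h))))) (\b.(\c.b)))
  Redex: ((\b.(\c.b)) q)
  Redex: ((\b.(\c.b)) (\a.a))
Total redexes: 4

Answer: 4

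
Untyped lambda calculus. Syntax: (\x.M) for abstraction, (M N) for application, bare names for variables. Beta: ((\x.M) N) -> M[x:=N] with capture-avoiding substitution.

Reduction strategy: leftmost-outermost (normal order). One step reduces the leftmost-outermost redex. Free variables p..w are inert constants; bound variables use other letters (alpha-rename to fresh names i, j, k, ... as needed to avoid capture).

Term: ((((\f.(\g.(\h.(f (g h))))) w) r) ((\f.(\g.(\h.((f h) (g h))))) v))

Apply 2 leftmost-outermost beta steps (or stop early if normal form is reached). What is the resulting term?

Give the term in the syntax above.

Step 0: ((((\f.(\g.(\h.(f (g h))))) w) r) ((\f.(\g.(\h.((f h) (g h))))) v))
Step 1: (((\g.(\h.(w (g h)))) r) ((\f.(\g.(\h.((f h) (g h))))) v))
Step 2: ((\h.(w (r h))) ((\f.(\g.(\h.((f h) (g h))))) v))

Answer: ((\h.(w (r h))) ((\f.(\g.(\h.((f h) (g h))))) v))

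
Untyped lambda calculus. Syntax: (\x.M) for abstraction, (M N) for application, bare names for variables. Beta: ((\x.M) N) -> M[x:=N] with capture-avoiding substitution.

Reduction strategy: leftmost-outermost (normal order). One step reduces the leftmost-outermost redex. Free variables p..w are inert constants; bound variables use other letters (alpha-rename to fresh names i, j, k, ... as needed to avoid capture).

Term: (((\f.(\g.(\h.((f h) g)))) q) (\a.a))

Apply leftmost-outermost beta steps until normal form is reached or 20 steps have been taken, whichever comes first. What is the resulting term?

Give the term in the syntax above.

Step 0: (((\f.(\g.(\h.((f h) g)))) q) (\a.a))
Step 1: ((\g.(\h.((q h) g))) (\a.a))
Step 2: (\h.((q h) (\a.a)))

Answer: (\h.((q h) (\a.a)))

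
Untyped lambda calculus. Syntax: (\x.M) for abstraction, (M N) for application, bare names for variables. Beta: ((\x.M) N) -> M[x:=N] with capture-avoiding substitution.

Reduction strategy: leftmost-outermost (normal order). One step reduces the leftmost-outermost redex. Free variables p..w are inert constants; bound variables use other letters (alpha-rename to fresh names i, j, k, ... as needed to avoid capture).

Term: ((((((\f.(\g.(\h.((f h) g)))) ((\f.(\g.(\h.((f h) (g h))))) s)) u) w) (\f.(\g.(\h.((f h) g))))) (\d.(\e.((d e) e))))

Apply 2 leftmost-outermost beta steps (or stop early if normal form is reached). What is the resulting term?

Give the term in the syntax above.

Answer: ((((\h.((((\f.(\g.(\h.((f h) (g h))))) s) h) u)) w) (\f.(\g.(\h.((f h) g))))) (\d.(\e.((d e) e))))

Derivation:
Step 0: ((((((\f.(\g.(\h.((f h) g)))) ((\f.(\g.(\h.((f h) (g h))))) s)) u) w) (\f.(\g.(\h.((f h) g))))) (\d.(\e.((d e) e))))
Step 1: (((((\g.(\h.((((\f.(\g.(\h.((f h) (g h))))) s) h) g))) u) w) (\f.(\g.(\h.((f h) g))))) (\d.(\e.((d e) e))))
Step 2: ((((\h.((((\f.(\g.(\h.((f h) (g h))))) s) h) u)) w) (\f.(\g.(\h.((f h) g))))) (\d.(\e.((d e) e))))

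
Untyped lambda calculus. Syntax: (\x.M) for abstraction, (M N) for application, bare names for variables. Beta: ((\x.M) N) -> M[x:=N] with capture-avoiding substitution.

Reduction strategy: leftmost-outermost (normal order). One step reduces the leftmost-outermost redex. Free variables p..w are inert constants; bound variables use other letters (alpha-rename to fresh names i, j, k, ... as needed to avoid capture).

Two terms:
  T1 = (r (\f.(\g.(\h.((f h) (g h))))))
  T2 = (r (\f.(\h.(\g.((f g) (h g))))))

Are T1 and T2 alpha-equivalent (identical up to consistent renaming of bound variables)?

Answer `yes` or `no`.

Term 1: (r (\f.(\g.(\h.((f h) (g h))))))
Term 2: (r (\f.(\h.(\g.((f g) (h g))))))
Alpha-equivalence: compare structure up to binder renaming.
Result: True

Answer: yes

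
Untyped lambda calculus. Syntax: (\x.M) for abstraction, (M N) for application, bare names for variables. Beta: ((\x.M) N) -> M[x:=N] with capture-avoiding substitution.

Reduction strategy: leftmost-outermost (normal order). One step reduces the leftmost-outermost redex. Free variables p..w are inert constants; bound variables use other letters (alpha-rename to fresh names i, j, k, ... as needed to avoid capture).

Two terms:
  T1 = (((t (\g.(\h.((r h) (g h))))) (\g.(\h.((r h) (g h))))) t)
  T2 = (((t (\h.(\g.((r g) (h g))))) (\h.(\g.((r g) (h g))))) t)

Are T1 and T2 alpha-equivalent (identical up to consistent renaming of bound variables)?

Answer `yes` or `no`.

Term 1: (((t (\g.(\h.((r h) (g h))))) (\g.(\h.((r h) (g h))))) t)
Term 2: (((t (\h.(\g.((r g) (h g))))) (\h.(\g.((r g) (h g))))) t)
Alpha-equivalence: compare structure up to binder renaming.
Result: True

Answer: yes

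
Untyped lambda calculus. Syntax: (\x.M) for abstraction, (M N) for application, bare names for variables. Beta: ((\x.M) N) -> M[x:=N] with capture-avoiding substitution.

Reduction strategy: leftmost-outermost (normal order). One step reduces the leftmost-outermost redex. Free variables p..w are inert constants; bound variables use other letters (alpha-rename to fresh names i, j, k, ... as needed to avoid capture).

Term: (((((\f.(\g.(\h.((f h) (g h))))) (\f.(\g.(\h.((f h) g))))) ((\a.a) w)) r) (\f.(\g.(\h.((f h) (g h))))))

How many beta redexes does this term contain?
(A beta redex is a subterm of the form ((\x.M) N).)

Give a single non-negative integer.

Answer: 2

Derivation:
Term: (((((\f.(\g.(\h.((f h) (g h))))) (\f.(\g.(\h.((f h) g))))) ((\a.a) w)) r) (\f.(\g.(\h.((f h) (g h))))))
  Redex: ((\f.(\g.(\h.((f h) (g h))))) (\f.(\g.(\h.((f h) g)))))
  Redex: ((\a.a) w)
Total redexes: 2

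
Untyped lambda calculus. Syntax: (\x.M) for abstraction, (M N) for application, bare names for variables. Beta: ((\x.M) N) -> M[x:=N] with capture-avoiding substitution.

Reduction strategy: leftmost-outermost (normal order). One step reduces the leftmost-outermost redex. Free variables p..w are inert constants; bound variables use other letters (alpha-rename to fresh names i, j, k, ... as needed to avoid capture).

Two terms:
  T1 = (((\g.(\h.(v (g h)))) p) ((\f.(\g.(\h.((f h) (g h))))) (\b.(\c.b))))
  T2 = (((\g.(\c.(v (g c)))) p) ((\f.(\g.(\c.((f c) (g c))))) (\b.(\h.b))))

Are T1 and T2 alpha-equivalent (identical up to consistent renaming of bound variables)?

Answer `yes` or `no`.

Answer: yes

Derivation:
Term 1: (((\g.(\h.(v (g h)))) p) ((\f.(\g.(\h.((f h) (g h))))) (\b.(\c.b))))
Term 2: (((\g.(\c.(v (g c)))) p) ((\f.(\g.(\c.((f c) (g c))))) (\b.(\h.b))))
Alpha-equivalence: compare structure up to binder renaming.
Result: True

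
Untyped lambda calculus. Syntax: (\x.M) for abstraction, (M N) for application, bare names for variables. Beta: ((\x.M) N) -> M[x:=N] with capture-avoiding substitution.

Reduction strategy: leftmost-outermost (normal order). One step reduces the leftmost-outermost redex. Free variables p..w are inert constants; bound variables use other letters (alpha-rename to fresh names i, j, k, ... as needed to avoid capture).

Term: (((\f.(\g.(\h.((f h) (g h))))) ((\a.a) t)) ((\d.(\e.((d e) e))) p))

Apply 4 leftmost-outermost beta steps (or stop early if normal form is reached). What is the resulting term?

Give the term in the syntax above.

Step 0: (((\f.(\g.(\h.((f h) (g h))))) ((\a.a) t)) ((\d.(\e.((d e) e))) p))
Step 1: ((\g.(\h.((((\a.a) t) h) (g h)))) ((\d.(\e.((d e) e))) p))
Step 2: (\h.((((\a.a) t) h) (((\d.(\e.((d e) e))) p) h)))
Step 3: (\h.((t h) (((\d.(\e.((d e) e))) p) h)))
Step 4: (\h.((t h) ((\e.((p e) e)) h)))

Answer: (\h.((t h) ((\e.((p e) e)) h)))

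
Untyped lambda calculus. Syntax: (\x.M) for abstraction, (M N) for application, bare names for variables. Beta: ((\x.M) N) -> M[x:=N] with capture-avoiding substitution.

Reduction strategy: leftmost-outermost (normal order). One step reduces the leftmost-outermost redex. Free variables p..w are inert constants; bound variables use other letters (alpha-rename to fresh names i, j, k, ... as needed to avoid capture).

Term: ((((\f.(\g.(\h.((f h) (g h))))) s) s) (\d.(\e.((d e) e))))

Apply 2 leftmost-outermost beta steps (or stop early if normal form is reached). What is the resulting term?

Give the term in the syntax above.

Answer: ((\h.((s h) (s h))) (\d.(\e.((d e) e))))

Derivation:
Step 0: ((((\f.(\g.(\h.((f h) (g h))))) s) s) (\d.(\e.((d e) e))))
Step 1: (((\g.(\h.((s h) (g h)))) s) (\d.(\e.((d e) e))))
Step 2: ((\h.((s h) (s h))) (\d.(\e.((d e) e))))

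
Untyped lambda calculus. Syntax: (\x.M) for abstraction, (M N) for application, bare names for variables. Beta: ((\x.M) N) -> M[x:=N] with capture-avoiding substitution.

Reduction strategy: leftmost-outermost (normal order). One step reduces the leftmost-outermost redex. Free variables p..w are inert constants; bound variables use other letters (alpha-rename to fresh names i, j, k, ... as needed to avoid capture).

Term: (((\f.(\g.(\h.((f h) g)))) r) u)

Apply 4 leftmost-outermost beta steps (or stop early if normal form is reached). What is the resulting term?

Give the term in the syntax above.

Answer: (\h.((r h) u))

Derivation:
Step 0: (((\f.(\g.(\h.((f h) g)))) r) u)
Step 1: ((\g.(\h.((r h) g))) u)
Step 2: (\h.((r h) u))
Step 3: (normal form reached)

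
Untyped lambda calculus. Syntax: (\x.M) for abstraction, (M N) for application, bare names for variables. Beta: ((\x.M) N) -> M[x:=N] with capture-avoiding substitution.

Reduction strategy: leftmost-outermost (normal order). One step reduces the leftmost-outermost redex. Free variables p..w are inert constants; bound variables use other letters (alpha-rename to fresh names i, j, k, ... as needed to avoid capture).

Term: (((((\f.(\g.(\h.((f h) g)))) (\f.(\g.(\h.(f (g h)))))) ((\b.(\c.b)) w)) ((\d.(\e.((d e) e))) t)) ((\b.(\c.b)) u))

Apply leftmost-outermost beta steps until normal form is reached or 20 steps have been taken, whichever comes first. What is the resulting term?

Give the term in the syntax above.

Step 0: (((((\f.(\g.(\h.((f h) g)))) (\f.(\g.(\h.(f (g h)))))) ((\b.(\c.b)) w)) ((\d.(\e.((d e) e))) t)) ((\b.(\c.b)) u))
Step 1: ((((\g.(\h.(((\f.(\g.(\h.(f (g h))))) h) g))) ((\b.(\c.b)) w)) ((\d.(\e.((d e) e))) t)) ((\b.(\c.b)) u))
Step 2: (((\h.(((\f.(\g.(\h.(f (g h))))) h) ((\b.(\c.b)) w))) ((\d.(\e.((d e) e))) t)) ((\b.(\c.b)) u))
Step 3: ((((\f.(\g.(\h.(f (g h))))) ((\d.(\e.((d e) e))) t)) ((\b.(\c.b)) w)) ((\b.(\c.b)) u))
Step 4: (((\g.(\h.(((\d.(\e.((d e) e))) t) (g h)))) ((\b.(\c.b)) w)) ((\b.(\c.b)) u))
Step 5: ((\h.(((\d.(\e.((d e) e))) t) (((\b.(\c.b)) w) h))) ((\b.(\c.b)) u))
Step 6: (((\d.(\e.((d e) e))) t) (((\b.(\c.b)) w) ((\b.(\c.b)) u)))
Step 7: ((\e.((t e) e)) (((\b.(\c.b)) w) ((\b.(\c.b)) u)))
Step 8: ((t (((\b.(\c.b)) w) ((\b.(\c.b)) u))) (((\b.(\c.b)) w) ((\b.(\c.b)) u)))
Step 9: ((t ((\c.w) ((\b.(\c.b)) u))) (((\b.(\c.b)) w) ((\b.(\c.b)) u)))
Step 10: ((t w) (((\b.(\c.b)) w) ((\b.(\c.b)) u)))
Step 11: ((t w) ((\c.w) ((\b.(\c.b)) u)))
Step 12: ((t w) w)

Answer: ((t w) w)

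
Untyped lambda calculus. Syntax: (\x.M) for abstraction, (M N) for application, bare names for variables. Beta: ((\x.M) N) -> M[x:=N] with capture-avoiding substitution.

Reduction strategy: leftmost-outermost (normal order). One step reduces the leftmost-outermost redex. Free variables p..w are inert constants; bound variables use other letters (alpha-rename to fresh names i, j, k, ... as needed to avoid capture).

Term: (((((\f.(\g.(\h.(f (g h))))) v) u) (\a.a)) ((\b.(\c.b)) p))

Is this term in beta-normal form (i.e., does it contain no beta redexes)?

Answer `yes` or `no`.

Term: (((((\f.(\g.(\h.(f (g h))))) v) u) (\a.a)) ((\b.(\c.b)) p))
Found 2 beta redex(es).

Answer: no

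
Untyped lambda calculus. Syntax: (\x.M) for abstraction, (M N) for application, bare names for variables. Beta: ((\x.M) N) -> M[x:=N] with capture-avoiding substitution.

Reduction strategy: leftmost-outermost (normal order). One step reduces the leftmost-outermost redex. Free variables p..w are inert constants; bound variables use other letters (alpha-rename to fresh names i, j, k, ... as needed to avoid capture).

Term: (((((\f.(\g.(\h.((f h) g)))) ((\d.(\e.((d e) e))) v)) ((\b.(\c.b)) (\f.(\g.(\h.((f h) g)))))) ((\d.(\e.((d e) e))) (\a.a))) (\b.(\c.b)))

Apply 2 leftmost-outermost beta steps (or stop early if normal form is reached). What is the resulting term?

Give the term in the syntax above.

Answer: (((\h.((((\d.(\e.((d e) e))) v) h) ((\b.(\c.b)) (\f.(\g.(\h.((f h) g))))))) ((\d.(\e.((d e) e))) (\a.a))) (\b.(\c.b)))

Derivation:
Step 0: (((((\f.(\g.(\h.((f h) g)))) ((\d.(\e.((d e) e))) v)) ((\b.(\c.b)) (\f.(\g.(\h.((f h) g)))))) ((\d.(\e.((d e) e))) (\a.a))) (\b.(\c.b)))
Step 1: ((((\g.(\h.((((\d.(\e.((d e) e))) v) h) g))) ((\b.(\c.b)) (\f.(\g.(\h.((f h) g)))))) ((\d.(\e.((d e) e))) (\a.a))) (\b.(\c.b)))
Step 2: (((\h.((((\d.(\e.((d e) e))) v) h) ((\b.(\c.b)) (\f.(\g.(\h.((f h) g))))))) ((\d.(\e.((d e) e))) (\a.a))) (\b.(\c.b)))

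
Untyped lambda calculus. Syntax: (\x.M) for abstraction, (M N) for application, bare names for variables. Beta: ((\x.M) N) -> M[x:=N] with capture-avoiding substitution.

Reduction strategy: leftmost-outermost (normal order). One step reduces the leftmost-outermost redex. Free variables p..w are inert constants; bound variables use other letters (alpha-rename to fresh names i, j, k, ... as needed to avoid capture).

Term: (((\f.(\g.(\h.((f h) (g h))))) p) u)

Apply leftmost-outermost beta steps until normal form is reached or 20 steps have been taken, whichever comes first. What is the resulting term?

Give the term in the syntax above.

Step 0: (((\f.(\g.(\h.((f h) (g h))))) p) u)
Step 1: ((\g.(\h.((p h) (g h)))) u)
Step 2: (\h.((p h) (u h)))

Answer: (\h.((p h) (u h)))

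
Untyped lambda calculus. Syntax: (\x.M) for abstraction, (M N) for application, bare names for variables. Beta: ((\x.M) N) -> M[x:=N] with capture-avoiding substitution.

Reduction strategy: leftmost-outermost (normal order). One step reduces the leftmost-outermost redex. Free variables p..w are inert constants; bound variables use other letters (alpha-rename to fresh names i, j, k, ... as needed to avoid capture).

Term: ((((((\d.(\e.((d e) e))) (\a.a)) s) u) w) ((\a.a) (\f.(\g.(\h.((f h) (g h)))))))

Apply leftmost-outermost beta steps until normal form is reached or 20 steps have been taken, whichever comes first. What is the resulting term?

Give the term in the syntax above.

Answer: ((((s s) u) w) (\f.(\g.(\h.((f h) (g h))))))

Derivation:
Step 0: ((((((\d.(\e.((d e) e))) (\a.a)) s) u) w) ((\a.a) (\f.(\g.(\h.((f h) (g h)))))))
Step 1: (((((\e.(((\a.a) e) e)) s) u) w) ((\a.a) (\f.(\g.(\h.((f h) (g h)))))))
Step 2: ((((((\a.a) s) s) u) w) ((\a.a) (\f.(\g.(\h.((f h) (g h)))))))
Step 3: ((((s s) u) w) ((\a.a) (\f.(\g.(\h.((f h) (g h)))))))
Step 4: ((((s s) u) w) (\f.(\g.(\h.((f h) (g h))))))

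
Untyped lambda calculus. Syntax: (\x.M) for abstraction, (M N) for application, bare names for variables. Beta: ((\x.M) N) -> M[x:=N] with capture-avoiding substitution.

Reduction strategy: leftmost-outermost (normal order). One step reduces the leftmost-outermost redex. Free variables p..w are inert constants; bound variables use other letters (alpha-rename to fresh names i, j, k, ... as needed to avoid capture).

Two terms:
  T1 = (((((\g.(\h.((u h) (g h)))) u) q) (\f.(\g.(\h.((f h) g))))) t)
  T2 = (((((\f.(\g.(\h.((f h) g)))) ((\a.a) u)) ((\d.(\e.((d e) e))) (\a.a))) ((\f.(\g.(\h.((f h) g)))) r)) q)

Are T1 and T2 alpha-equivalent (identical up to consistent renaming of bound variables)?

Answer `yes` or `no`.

Answer: no

Derivation:
Term 1: (((((\g.(\h.((u h) (g h)))) u) q) (\f.(\g.(\h.((f h) g))))) t)
Term 2: (((((\f.(\g.(\h.((f h) g)))) ((\a.a) u)) ((\d.(\e.((d e) e))) (\a.a))) ((\f.(\g.(\h.((f h) g)))) r)) q)
Alpha-equivalence: compare structure up to binder renaming.
Result: False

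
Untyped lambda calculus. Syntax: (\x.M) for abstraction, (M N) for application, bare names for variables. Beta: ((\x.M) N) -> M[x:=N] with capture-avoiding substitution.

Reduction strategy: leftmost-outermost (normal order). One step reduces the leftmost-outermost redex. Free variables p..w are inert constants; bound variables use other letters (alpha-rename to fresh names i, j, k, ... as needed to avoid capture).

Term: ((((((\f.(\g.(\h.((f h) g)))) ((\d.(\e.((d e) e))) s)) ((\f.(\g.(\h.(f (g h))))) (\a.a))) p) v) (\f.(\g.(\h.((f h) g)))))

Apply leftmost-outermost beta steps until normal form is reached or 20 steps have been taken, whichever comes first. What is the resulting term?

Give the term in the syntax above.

Step 0: ((((((\f.(\g.(\h.((f h) g)))) ((\d.(\e.((d e) e))) s)) ((\f.(\g.(\h.(f (g h))))) (\a.a))) p) v) (\f.(\g.(\h.((f h) g)))))
Step 1: (((((\g.(\h.((((\d.(\e.((d e) e))) s) h) g))) ((\f.(\g.(\h.(f (g h))))) (\a.a))) p) v) (\f.(\g.(\h.((f h) g)))))
Step 2: ((((\h.((((\d.(\e.((d e) e))) s) h) ((\f.(\g.(\h.(f (g h))))) (\a.a)))) p) v) (\f.(\g.(\h.((f h) g)))))
Step 3: ((((((\d.(\e.((d e) e))) s) p) ((\f.(\g.(\h.(f (g h))))) (\a.a))) v) (\f.(\g.(\h.((f h) g)))))
Step 4: (((((\e.((s e) e)) p) ((\f.(\g.(\h.(f (g h))))) (\a.a))) v) (\f.(\g.(\h.((f h) g)))))
Step 5: (((((s p) p) ((\f.(\g.(\h.(f (g h))))) (\a.a))) v) (\f.(\g.(\h.((f h) g)))))
Step 6: (((((s p) p) (\g.(\h.((\a.a) (g h))))) v) (\f.(\g.(\h.((f h) g)))))
Step 7: (((((s p) p) (\g.(\h.(g h)))) v) (\f.(\g.(\h.((f h) g)))))

Answer: (((((s p) p) (\g.(\h.(g h)))) v) (\f.(\g.(\h.((f h) g)))))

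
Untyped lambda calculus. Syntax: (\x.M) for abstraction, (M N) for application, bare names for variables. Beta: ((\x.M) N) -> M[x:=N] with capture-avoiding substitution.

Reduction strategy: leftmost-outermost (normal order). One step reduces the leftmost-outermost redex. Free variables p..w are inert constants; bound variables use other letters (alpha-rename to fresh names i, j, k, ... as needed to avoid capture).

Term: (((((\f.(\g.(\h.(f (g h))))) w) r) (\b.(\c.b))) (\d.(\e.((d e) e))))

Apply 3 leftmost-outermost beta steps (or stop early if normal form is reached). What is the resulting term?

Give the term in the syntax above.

Step 0: (((((\f.(\g.(\h.(f (g h))))) w) r) (\b.(\c.b))) (\d.(\e.((d e) e))))
Step 1: ((((\g.(\h.(w (g h)))) r) (\b.(\c.b))) (\d.(\e.((d e) e))))
Step 2: (((\h.(w (r h))) (\b.(\c.b))) (\d.(\e.((d e) e))))
Step 3: ((w (r (\b.(\c.b)))) (\d.(\e.((d e) e))))

Answer: ((w (r (\b.(\c.b)))) (\d.(\e.((d e) e))))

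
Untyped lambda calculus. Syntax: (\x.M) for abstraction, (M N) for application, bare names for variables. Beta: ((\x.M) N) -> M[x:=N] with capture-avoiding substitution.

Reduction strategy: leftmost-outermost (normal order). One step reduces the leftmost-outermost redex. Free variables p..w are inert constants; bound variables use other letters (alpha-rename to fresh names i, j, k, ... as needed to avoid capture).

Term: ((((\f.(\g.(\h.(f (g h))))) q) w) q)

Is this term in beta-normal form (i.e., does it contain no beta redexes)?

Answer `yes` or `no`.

Term: ((((\f.(\g.(\h.(f (g h))))) q) w) q)
Found 1 beta redex(es).

Answer: no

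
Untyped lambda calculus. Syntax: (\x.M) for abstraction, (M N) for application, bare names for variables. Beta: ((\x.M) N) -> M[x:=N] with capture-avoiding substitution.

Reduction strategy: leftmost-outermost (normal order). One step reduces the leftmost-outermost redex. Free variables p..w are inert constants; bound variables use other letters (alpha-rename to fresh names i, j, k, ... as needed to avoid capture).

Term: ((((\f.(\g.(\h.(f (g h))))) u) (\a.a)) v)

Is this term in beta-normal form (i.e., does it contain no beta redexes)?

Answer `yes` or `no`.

Answer: no

Derivation:
Term: ((((\f.(\g.(\h.(f (g h))))) u) (\a.a)) v)
Found 1 beta redex(es).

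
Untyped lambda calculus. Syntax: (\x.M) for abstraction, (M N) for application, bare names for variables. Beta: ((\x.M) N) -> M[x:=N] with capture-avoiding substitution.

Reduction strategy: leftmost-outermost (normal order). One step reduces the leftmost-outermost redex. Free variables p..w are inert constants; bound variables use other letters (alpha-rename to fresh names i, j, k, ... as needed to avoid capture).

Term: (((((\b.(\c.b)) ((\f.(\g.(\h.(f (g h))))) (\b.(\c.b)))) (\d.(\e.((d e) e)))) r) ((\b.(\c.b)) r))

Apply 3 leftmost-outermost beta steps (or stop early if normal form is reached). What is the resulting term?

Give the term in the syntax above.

Answer: (((\g.(\h.((\b.(\c.b)) (g h)))) r) ((\b.(\c.b)) r))

Derivation:
Step 0: (((((\b.(\c.b)) ((\f.(\g.(\h.(f (g h))))) (\b.(\c.b)))) (\d.(\e.((d e) e)))) r) ((\b.(\c.b)) r))
Step 1: ((((\c.((\f.(\g.(\h.(f (g h))))) (\b.(\c.b)))) (\d.(\e.((d e) e)))) r) ((\b.(\c.b)) r))
Step 2: ((((\f.(\g.(\h.(f (g h))))) (\b.(\c.b))) r) ((\b.(\c.b)) r))
Step 3: (((\g.(\h.((\b.(\c.b)) (g h)))) r) ((\b.(\c.b)) r))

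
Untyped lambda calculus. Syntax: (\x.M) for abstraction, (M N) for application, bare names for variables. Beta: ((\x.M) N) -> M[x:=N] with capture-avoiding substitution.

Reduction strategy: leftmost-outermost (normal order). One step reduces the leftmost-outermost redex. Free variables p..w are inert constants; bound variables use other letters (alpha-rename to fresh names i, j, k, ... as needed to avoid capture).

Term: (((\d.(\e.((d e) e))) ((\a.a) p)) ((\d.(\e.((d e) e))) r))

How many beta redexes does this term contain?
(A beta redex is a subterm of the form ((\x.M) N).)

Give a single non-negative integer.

Answer: 3

Derivation:
Term: (((\d.(\e.((d e) e))) ((\a.a) p)) ((\d.(\e.((d e) e))) r))
  Redex: ((\d.(\e.((d e) e))) ((\a.a) p))
  Redex: ((\a.a) p)
  Redex: ((\d.(\e.((d e) e))) r)
Total redexes: 3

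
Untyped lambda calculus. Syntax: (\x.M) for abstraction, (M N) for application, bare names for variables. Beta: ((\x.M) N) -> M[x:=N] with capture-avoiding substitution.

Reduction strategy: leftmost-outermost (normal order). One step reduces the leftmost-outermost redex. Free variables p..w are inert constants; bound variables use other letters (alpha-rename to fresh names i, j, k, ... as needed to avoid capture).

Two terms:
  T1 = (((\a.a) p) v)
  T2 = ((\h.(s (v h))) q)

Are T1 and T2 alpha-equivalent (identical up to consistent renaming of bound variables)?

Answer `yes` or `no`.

Term 1: (((\a.a) p) v)
Term 2: ((\h.(s (v h))) q)
Alpha-equivalence: compare structure up to binder renaming.
Result: False

Answer: no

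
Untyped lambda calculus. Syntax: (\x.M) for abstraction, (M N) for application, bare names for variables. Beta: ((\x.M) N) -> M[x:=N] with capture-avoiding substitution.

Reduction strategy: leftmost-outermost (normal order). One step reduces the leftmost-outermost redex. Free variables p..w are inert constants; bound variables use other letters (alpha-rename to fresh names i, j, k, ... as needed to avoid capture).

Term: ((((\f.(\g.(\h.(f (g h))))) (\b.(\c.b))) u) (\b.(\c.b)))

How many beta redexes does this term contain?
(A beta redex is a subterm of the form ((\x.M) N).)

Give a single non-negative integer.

Answer: 1

Derivation:
Term: ((((\f.(\g.(\h.(f (g h))))) (\b.(\c.b))) u) (\b.(\c.b)))
  Redex: ((\f.(\g.(\h.(f (g h))))) (\b.(\c.b)))
Total redexes: 1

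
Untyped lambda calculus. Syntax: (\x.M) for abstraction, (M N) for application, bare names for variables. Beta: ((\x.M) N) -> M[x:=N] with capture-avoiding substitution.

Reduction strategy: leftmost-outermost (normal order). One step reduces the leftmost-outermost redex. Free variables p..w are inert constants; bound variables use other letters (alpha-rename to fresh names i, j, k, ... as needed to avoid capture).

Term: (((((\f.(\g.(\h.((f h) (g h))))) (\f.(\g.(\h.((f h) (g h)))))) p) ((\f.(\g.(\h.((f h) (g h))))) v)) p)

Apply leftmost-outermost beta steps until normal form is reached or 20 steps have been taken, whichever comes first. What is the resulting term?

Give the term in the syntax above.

Step 0: (((((\f.(\g.(\h.((f h) (g h))))) (\f.(\g.(\h.((f h) (g h)))))) p) ((\f.(\g.(\h.((f h) (g h))))) v)) p)
Step 1: ((((\g.(\h.(((\f.(\g.(\h.((f h) (g h))))) h) (g h)))) p) ((\f.(\g.(\h.((f h) (g h))))) v)) p)
Step 2: (((\h.(((\f.(\g.(\h.((f h) (g h))))) h) (p h))) ((\f.(\g.(\h.((f h) (g h))))) v)) p)
Step 3: ((((\f.(\g.(\h.((f h) (g h))))) ((\f.(\g.(\h.((f h) (g h))))) v)) (p ((\f.(\g.(\h.((f h) (g h))))) v))) p)
Step 4: (((\g.(\h.((((\f.(\g.(\h.((f h) (g h))))) v) h) (g h)))) (p ((\f.(\g.(\h.((f h) (g h))))) v))) p)
Step 5: ((\h.((((\f.(\g.(\h.((f h) (g h))))) v) h) ((p ((\f.(\g.(\h.((f h) (g h))))) v)) h))) p)
Step 6: ((((\f.(\g.(\h.((f h) (g h))))) v) p) ((p ((\f.(\g.(\h.((f h) (g h))))) v)) p))
Step 7: (((\g.(\h.((v h) (g h)))) p) ((p ((\f.(\g.(\h.((f h) (g h))))) v)) p))
Step 8: ((\h.((v h) (p h))) ((p ((\f.(\g.(\h.((f h) (g h))))) v)) p))
Step 9: ((v ((p ((\f.(\g.(\h.((f h) (g h))))) v)) p)) (p ((p ((\f.(\g.(\h.((f h) (g h))))) v)) p)))
Step 10: ((v ((p (\g.(\h.((v h) (g h))))) p)) (p ((p ((\f.(\g.(\h.((f h) (g h))))) v)) p)))
Step 11: ((v ((p (\g.(\h.((v h) (g h))))) p)) (p ((p (\g.(\h.((v h) (g h))))) p)))

Answer: ((v ((p (\g.(\h.((v h) (g h))))) p)) (p ((p (\g.(\h.((v h) (g h))))) p)))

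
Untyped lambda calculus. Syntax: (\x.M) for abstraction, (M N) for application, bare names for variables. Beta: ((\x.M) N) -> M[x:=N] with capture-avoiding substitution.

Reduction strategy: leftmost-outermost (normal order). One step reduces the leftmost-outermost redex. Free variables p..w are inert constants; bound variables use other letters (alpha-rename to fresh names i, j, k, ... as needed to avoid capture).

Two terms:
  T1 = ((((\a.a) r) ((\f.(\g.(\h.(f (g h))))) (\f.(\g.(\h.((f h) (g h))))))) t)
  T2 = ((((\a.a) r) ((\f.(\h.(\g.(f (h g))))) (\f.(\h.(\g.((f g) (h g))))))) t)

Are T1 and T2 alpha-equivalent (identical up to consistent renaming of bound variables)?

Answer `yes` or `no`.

Answer: yes

Derivation:
Term 1: ((((\a.a) r) ((\f.(\g.(\h.(f (g h))))) (\f.(\g.(\h.((f h) (g h))))))) t)
Term 2: ((((\a.a) r) ((\f.(\h.(\g.(f (h g))))) (\f.(\h.(\g.((f g) (h g))))))) t)
Alpha-equivalence: compare structure up to binder renaming.
Result: True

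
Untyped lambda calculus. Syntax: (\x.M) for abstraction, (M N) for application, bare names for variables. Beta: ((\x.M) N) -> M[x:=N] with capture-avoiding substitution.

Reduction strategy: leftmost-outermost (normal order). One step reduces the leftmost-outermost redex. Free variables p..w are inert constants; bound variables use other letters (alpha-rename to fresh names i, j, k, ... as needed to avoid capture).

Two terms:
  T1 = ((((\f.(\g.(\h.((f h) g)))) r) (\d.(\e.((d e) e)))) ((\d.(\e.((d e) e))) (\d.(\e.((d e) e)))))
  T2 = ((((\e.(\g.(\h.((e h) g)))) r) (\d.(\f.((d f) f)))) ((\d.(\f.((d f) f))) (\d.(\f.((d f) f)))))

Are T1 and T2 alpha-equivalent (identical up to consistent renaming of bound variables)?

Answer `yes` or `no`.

Term 1: ((((\f.(\g.(\h.((f h) g)))) r) (\d.(\e.((d e) e)))) ((\d.(\e.((d e) e))) (\d.(\e.((d e) e)))))
Term 2: ((((\e.(\g.(\h.((e h) g)))) r) (\d.(\f.((d f) f)))) ((\d.(\f.((d f) f))) (\d.(\f.((d f) f)))))
Alpha-equivalence: compare structure up to binder renaming.
Result: True

Answer: yes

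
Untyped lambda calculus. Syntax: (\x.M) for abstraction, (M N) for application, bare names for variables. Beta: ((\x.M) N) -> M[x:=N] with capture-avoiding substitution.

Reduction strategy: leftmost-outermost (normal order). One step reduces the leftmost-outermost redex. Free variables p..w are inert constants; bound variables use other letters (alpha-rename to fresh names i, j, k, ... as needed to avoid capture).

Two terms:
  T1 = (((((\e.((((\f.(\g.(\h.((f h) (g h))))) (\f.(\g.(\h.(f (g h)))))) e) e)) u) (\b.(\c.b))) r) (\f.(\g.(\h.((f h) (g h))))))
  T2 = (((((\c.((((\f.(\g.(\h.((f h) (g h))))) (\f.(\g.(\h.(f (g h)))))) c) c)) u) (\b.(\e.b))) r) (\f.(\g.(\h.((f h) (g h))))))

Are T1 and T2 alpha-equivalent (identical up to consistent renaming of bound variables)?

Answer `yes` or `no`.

Answer: yes

Derivation:
Term 1: (((((\e.((((\f.(\g.(\h.((f h) (g h))))) (\f.(\g.(\h.(f (g h)))))) e) e)) u) (\b.(\c.b))) r) (\f.(\g.(\h.((f h) (g h))))))
Term 2: (((((\c.((((\f.(\g.(\h.((f h) (g h))))) (\f.(\g.(\h.(f (g h)))))) c) c)) u) (\b.(\e.b))) r) (\f.(\g.(\h.((f h) (g h))))))
Alpha-equivalence: compare structure up to binder renaming.
Result: True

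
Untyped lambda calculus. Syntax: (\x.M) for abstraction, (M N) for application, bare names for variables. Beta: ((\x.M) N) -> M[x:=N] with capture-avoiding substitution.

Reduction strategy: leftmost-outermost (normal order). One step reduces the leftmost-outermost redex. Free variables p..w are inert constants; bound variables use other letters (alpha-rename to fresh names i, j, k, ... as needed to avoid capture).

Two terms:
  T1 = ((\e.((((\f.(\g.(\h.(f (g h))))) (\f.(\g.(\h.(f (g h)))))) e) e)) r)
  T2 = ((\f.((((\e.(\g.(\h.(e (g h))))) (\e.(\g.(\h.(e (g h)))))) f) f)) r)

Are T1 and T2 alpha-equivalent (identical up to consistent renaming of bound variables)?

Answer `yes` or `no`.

Term 1: ((\e.((((\f.(\g.(\h.(f (g h))))) (\f.(\g.(\h.(f (g h)))))) e) e)) r)
Term 2: ((\f.((((\e.(\g.(\h.(e (g h))))) (\e.(\g.(\h.(e (g h)))))) f) f)) r)
Alpha-equivalence: compare structure up to binder renaming.
Result: True

Answer: yes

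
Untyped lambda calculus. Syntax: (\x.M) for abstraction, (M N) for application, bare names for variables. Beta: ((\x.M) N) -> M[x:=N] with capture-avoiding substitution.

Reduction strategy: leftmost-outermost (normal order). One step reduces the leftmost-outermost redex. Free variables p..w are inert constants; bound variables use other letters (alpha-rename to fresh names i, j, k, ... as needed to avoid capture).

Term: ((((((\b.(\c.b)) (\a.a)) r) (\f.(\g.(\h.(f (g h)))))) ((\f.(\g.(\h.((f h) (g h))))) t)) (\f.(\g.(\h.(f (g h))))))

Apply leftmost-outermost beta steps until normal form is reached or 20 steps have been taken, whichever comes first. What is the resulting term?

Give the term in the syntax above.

Step 0: ((((((\b.(\c.b)) (\a.a)) r) (\f.(\g.(\h.(f (g h)))))) ((\f.(\g.(\h.((f h) (g h))))) t)) (\f.(\g.(\h.(f (g h))))))
Step 1: (((((\c.(\a.a)) r) (\f.(\g.(\h.(f (g h)))))) ((\f.(\g.(\h.((f h) (g h))))) t)) (\f.(\g.(\h.(f (g h))))))
Step 2: ((((\a.a) (\f.(\g.(\h.(f (g h)))))) ((\f.(\g.(\h.((f h) (g h))))) t)) (\f.(\g.(\h.(f (g h))))))
Step 3: (((\f.(\g.(\h.(f (g h))))) ((\f.(\g.(\h.((f h) (g h))))) t)) (\f.(\g.(\h.(f (g h))))))
Step 4: ((\g.(\h.(((\f.(\g.(\h.((f h) (g h))))) t) (g h)))) (\f.(\g.(\h.(f (g h))))))
Step 5: (\h.(((\f.(\g.(\h.((f h) (g h))))) t) ((\f.(\g.(\h.(f (g h))))) h)))
Step 6: (\h.((\g.(\h.((t h) (g h)))) ((\f.(\g.(\h.(f (g h))))) h)))
Step 7: (\h.(\i.((t i) (((\f.(\g.(\h.(f (g h))))) h) i))))
Step 8: (\h.(\i.((t i) ((\g.(\i.(h (g i)))) i))))
Step 9: (\h.(\i.((t i) (\j.(h (i j))))))

Answer: (\h.(\i.((t i) (\j.(h (i j))))))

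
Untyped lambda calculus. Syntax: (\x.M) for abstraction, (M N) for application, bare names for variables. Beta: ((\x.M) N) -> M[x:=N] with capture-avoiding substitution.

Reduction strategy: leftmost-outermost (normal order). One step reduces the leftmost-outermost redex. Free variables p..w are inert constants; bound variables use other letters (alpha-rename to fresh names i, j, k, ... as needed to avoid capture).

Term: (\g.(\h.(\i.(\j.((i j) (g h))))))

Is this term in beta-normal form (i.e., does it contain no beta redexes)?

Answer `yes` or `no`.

Term: (\g.(\h.(\i.(\j.((i j) (g h))))))
No beta redexes found.

Answer: yes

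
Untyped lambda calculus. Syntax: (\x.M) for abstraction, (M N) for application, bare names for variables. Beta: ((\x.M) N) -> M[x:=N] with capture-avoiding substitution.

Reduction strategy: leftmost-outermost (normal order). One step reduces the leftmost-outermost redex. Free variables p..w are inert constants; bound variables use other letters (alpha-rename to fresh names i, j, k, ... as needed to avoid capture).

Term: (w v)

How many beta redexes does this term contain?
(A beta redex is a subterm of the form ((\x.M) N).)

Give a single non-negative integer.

Term: (w v)
  (no redexes)
Total redexes: 0

Answer: 0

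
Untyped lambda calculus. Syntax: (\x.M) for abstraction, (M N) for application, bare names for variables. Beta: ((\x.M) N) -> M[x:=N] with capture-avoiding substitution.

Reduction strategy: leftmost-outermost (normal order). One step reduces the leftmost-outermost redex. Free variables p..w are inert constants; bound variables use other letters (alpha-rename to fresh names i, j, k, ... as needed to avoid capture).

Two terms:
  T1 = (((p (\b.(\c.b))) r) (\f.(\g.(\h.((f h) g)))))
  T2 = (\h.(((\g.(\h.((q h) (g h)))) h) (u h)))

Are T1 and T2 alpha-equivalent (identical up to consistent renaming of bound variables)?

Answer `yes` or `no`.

Answer: no

Derivation:
Term 1: (((p (\b.(\c.b))) r) (\f.(\g.(\h.((f h) g)))))
Term 2: (\h.(((\g.(\h.((q h) (g h)))) h) (u h)))
Alpha-equivalence: compare structure up to binder renaming.
Result: False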